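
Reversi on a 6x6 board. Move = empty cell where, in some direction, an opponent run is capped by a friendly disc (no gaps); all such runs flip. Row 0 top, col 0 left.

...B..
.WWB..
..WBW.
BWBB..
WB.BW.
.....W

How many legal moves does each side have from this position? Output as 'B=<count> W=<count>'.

-- B to move --
(0,0): flips 2 -> legal
(0,1): flips 1 -> legal
(0,2): flips 2 -> legal
(1,0): flips 2 -> legal
(1,4): no bracket -> illegal
(1,5): flips 1 -> legal
(2,0): no bracket -> illegal
(2,1): flips 3 -> legal
(2,5): flips 1 -> legal
(3,4): no bracket -> illegal
(3,5): flips 1 -> legal
(4,2): no bracket -> illegal
(4,5): flips 1 -> legal
(5,0): flips 1 -> legal
(5,1): no bracket -> illegal
(5,3): no bracket -> illegal
(5,4): no bracket -> illegal
B mobility = 10
-- W to move --
(0,2): flips 1 -> legal
(0,4): flips 1 -> legal
(1,4): flips 1 -> legal
(2,0): flips 1 -> legal
(2,1): no bracket -> illegal
(3,4): flips 3 -> legal
(4,2): flips 4 -> legal
(5,0): no bracket -> illegal
(5,1): flips 1 -> legal
(5,2): no bracket -> illegal
(5,3): no bracket -> illegal
(5,4): no bracket -> illegal
W mobility = 7

Answer: B=10 W=7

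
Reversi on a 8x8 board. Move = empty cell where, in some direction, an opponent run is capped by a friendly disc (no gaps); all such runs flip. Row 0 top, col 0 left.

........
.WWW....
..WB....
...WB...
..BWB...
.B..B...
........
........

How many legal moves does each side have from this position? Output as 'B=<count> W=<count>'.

Answer: B=8 W=8

Derivation:
-- B to move --
(0,0): flips 3 -> legal
(0,1): flips 1 -> legal
(0,2): no bracket -> illegal
(0,3): flips 1 -> legal
(0,4): no bracket -> illegal
(1,0): no bracket -> illegal
(1,4): no bracket -> illegal
(2,0): no bracket -> illegal
(2,1): flips 1 -> legal
(2,4): flips 1 -> legal
(3,1): no bracket -> illegal
(3,2): flips 2 -> legal
(5,2): flips 1 -> legal
(5,3): flips 2 -> legal
B mobility = 8
-- W to move --
(1,4): no bracket -> illegal
(2,4): flips 1 -> legal
(2,5): flips 1 -> legal
(3,1): no bracket -> illegal
(3,2): no bracket -> illegal
(3,5): flips 1 -> legal
(4,0): no bracket -> illegal
(4,1): flips 1 -> legal
(4,5): flips 3 -> legal
(5,0): no bracket -> illegal
(5,2): no bracket -> illegal
(5,3): no bracket -> illegal
(5,5): flips 1 -> legal
(6,0): flips 2 -> legal
(6,1): no bracket -> illegal
(6,2): no bracket -> illegal
(6,3): no bracket -> illegal
(6,4): no bracket -> illegal
(6,5): flips 1 -> legal
W mobility = 8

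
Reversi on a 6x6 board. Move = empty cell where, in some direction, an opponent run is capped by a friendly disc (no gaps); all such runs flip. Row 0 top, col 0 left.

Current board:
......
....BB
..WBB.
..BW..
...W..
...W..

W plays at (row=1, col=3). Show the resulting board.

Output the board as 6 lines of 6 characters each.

Answer: ......
...WBB
..WWB.
..BW..
...W..
...W..

Derivation:
Place W at (1,3); scan 8 dirs for brackets.
Dir NW: first cell '.' (not opp) -> no flip
Dir N: first cell '.' (not opp) -> no flip
Dir NE: first cell '.' (not opp) -> no flip
Dir W: first cell '.' (not opp) -> no flip
Dir E: opp run (1,4) (1,5), next=edge -> no flip
Dir SW: first cell 'W' (not opp) -> no flip
Dir S: opp run (2,3) capped by W -> flip
Dir SE: opp run (2,4), next='.' -> no flip
All flips: (2,3)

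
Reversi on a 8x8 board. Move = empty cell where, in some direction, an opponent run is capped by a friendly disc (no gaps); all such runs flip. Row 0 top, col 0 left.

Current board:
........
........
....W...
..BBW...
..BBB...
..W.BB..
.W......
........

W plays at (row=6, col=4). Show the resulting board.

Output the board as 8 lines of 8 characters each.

Answer: ........
........
....W...
..BBW...
..BBW...
..W.WB..
.W..W...
........

Derivation:
Place W at (6,4); scan 8 dirs for brackets.
Dir NW: first cell '.' (not opp) -> no flip
Dir N: opp run (5,4) (4,4) capped by W -> flip
Dir NE: opp run (5,5), next='.' -> no flip
Dir W: first cell '.' (not opp) -> no flip
Dir E: first cell '.' (not opp) -> no flip
Dir SW: first cell '.' (not opp) -> no flip
Dir S: first cell '.' (not opp) -> no flip
Dir SE: first cell '.' (not opp) -> no flip
All flips: (4,4) (5,4)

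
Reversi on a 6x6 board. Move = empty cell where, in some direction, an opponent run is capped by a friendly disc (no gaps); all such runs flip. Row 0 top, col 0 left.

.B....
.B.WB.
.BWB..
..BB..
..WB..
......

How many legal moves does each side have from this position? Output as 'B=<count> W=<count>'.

Answer: B=5 W=6

Derivation:
-- B to move --
(0,2): no bracket -> illegal
(0,3): flips 1 -> legal
(0,4): no bracket -> illegal
(1,2): flips 2 -> legal
(2,4): no bracket -> illegal
(3,1): no bracket -> illegal
(4,1): flips 1 -> legal
(5,1): flips 1 -> legal
(5,2): flips 1 -> legal
(5,3): no bracket -> illegal
B mobility = 5
-- W to move --
(0,0): flips 1 -> legal
(0,2): no bracket -> illegal
(0,3): no bracket -> illegal
(0,4): no bracket -> illegal
(0,5): no bracket -> illegal
(1,0): no bracket -> illegal
(1,2): no bracket -> illegal
(1,5): flips 1 -> legal
(2,0): flips 1 -> legal
(2,4): flips 2 -> legal
(2,5): no bracket -> illegal
(3,0): no bracket -> illegal
(3,1): no bracket -> illegal
(3,4): no bracket -> illegal
(4,1): no bracket -> illegal
(4,4): flips 2 -> legal
(5,2): no bracket -> illegal
(5,3): flips 3 -> legal
(5,4): no bracket -> illegal
W mobility = 6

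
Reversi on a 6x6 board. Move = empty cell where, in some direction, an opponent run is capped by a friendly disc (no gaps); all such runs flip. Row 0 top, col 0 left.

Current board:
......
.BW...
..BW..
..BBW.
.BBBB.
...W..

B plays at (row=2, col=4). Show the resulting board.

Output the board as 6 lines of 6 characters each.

Answer: ......
.BW...
..BBB.
..BBB.
.BBBB.
...W..

Derivation:
Place B at (2,4); scan 8 dirs for brackets.
Dir NW: first cell '.' (not opp) -> no flip
Dir N: first cell '.' (not opp) -> no flip
Dir NE: first cell '.' (not opp) -> no flip
Dir W: opp run (2,3) capped by B -> flip
Dir E: first cell '.' (not opp) -> no flip
Dir SW: first cell 'B' (not opp) -> no flip
Dir S: opp run (3,4) capped by B -> flip
Dir SE: first cell '.' (not opp) -> no flip
All flips: (2,3) (3,4)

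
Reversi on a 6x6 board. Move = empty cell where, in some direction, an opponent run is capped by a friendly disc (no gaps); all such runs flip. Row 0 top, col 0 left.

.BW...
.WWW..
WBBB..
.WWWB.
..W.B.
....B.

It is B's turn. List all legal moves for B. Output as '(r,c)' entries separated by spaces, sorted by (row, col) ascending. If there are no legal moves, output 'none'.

(0,0): flips 1 -> legal
(0,3): flips 3 -> legal
(0,4): flips 1 -> legal
(1,0): no bracket -> illegal
(1,4): no bracket -> illegal
(2,4): no bracket -> illegal
(3,0): flips 3 -> legal
(4,0): flips 1 -> legal
(4,1): flips 2 -> legal
(4,3): flips 2 -> legal
(5,1): no bracket -> illegal
(5,2): flips 2 -> legal
(5,3): no bracket -> illegal

Answer: (0,0) (0,3) (0,4) (3,0) (4,0) (4,1) (4,3) (5,2)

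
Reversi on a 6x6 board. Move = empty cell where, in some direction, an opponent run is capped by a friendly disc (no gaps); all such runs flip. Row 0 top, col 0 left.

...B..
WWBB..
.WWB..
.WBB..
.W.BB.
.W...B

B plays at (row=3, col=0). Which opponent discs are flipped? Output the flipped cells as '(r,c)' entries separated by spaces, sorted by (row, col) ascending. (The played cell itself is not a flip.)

Answer: (2,1) (3,1)

Derivation:
Dir NW: edge -> no flip
Dir N: first cell '.' (not opp) -> no flip
Dir NE: opp run (2,1) capped by B -> flip
Dir W: edge -> no flip
Dir E: opp run (3,1) capped by B -> flip
Dir SW: edge -> no flip
Dir S: first cell '.' (not opp) -> no flip
Dir SE: opp run (4,1), next='.' -> no flip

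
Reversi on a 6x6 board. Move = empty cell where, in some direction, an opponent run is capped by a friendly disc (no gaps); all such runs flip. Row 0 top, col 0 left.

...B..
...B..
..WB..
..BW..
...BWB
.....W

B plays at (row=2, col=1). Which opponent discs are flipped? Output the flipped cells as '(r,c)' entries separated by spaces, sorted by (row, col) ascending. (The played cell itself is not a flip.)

Dir NW: first cell '.' (not opp) -> no flip
Dir N: first cell '.' (not opp) -> no flip
Dir NE: first cell '.' (not opp) -> no flip
Dir W: first cell '.' (not opp) -> no flip
Dir E: opp run (2,2) capped by B -> flip
Dir SW: first cell '.' (not opp) -> no flip
Dir S: first cell '.' (not opp) -> no flip
Dir SE: first cell 'B' (not opp) -> no flip

Answer: (2,2)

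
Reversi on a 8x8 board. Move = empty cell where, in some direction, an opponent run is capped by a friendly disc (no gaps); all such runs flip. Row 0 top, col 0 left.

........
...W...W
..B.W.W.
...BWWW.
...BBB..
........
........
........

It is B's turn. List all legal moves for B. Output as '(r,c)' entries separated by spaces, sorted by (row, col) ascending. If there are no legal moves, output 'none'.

Answer: (0,4) (1,4) (1,5) (2,3) (2,5) (2,7) (3,7)

Derivation:
(0,2): no bracket -> illegal
(0,3): no bracket -> illegal
(0,4): flips 1 -> legal
(0,6): no bracket -> illegal
(0,7): no bracket -> illegal
(1,2): no bracket -> illegal
(1,4): flips 2 -> legal
(1,5): flips 1 -> legal
(1,6): no bracket -> illegal
(2,3): flips 1 -> legal
(2,5): flips 2 -> legal
(2,7): flips 1 -> legal
(3,7): flips 3 -> legal
(4,6): no bracket -> illegal
(4,7): no bracket -> illegal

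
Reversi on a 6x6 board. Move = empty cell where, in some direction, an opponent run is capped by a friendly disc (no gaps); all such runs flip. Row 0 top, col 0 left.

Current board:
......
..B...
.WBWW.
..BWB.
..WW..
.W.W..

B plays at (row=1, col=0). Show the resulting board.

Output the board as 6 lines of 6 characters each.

Place B at (1,0); scan 8 dirs for brackets.
Dir NW: edge -> no flip
Dir N: first cell '.' (not opp) -> no flip
Dir NE: first cell '.' (not opp) -> no flip
Dir W: edge -> no flip
Dir E: first cell '.' (not opp) -> no flip
Dir SW: edge -> no flip
Dir S: first cell '.' (not opp) -> no flip
Dir SE: opp run (2,1) capped by B -> flip
All flips: (2,1)

Answer: ......
B.B...
.BBWW.
..BWB.
..WW..
.W.W..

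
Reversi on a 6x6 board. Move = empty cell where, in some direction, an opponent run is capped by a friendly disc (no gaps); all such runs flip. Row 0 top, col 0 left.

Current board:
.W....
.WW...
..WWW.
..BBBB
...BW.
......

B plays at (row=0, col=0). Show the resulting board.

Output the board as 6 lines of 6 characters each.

Place B at (0,0); scan 8 dirs for brackets.
Dir NW: edge -> no flip
Dir N: edge -> no flip
Dir NE: edge -> no flip
Dir W: edge -> no flip
Dir E: opp run (0,1), next='.' -> no flip
Dir SW: edge -> no flip
Dir S: first cell '.' (not opp) -> no flip
Dir SE: opp run (1,1) (2,2) capped by B -> flip
All flips: (1,1) (2,2)

Answer: BW....
.BW...
..BWW.
..BBBB
...BW.
......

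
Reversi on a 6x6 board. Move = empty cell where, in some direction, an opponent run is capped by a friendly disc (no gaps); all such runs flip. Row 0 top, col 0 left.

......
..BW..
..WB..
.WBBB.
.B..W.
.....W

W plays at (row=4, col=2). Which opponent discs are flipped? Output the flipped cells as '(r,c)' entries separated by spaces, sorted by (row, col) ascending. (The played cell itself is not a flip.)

Dir NW: first cell 'W' (not opp) -> no flip
Dir N: opp run (3,2) capped by W -> flip
Dir NE: opp run (3,3), next='.' -> no flip
Dir W: opp run (4,1), next='.' -> no flip
Dir E: first cell '.' (not opp) -> no flip
Dir SW: first cell '.' (not opp) -> no flip
Dir S: first cell '.' (not opp) -> no flip
Dir SE: first cell '.' (not opp) -> no flip

Answer: (3,2)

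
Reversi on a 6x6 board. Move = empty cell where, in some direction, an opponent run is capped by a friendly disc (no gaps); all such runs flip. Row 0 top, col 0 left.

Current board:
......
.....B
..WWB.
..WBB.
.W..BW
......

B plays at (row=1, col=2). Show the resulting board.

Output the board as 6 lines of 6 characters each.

Place B at (1,2); scan 8 dirs for brackets.
Dir NW: first cell '.' (not opp) -> no flip
Dir N: first cell '.' (not opp) -> no flip
Dir NE: first cell '.' (not opp) -> no flip
Dir W: first cell '.' (not opp) -> no flip
Dir E: first cell '.' (not opp) -> no flip
Dir SW: first cell '.' (not opp) -> no flip
Dir S: opp run (2,2) (3,2), next='.' -> no flip
Dir SE: opp run (2,3) capped by B -> flip
All flips: (2,3)

Answer: ......
..B..B
..WBB.
..WBB.
.W..BW
......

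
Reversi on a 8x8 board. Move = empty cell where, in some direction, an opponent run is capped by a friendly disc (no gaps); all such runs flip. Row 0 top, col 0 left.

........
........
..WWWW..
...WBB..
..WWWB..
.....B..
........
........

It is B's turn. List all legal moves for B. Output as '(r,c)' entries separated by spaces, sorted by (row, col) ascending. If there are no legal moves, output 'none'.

(1,1): flips 3 -> legal
(1,2): flips 1 -> legal
(1,3): flips 1 -> legal
(1,4): flips 1 -> legal
(1,5): flips 1 -> legal
(1,6): flips 1 -> legal
(2,1): no bracket -> illegal
(2,6): no bracket -> illegal
(3,1): no bracket -> illegal
(3,2): flips 1 -> legal
(3,6): no bracket -> illegal
(4,1): flips 3 -> legal
(5,1): no bracket -> illegal
(5,2): flips 1 -> legal
(5,3): flips 1 -> legal
(5,4): flips 1 -> legal

Answer: (1,1) (1,2) (1,3) (1,4) (1,5) (1,6) (3,2) (4,1) (5,2) (5,3) (5,4)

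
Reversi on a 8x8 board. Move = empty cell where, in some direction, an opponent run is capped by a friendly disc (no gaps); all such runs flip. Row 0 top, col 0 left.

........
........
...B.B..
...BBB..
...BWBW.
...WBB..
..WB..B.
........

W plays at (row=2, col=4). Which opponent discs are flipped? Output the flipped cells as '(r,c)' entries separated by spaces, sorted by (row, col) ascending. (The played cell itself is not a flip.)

Answer: (3,4) (3,5)

Derivation:
Dir NW: first cell '.' (not opp) -> no flip
Dir N: first cell '.' (not opp) -> no flip
Dir NE: first cell '.' (not opp) -> no flip
Dir W: opp run (2,3), next='.' -> no flip
Dir E: opp run (2,5), next='.' -> no flip
Dir SW: opp run (3,3), next='.' -> no flip
Dir S: opp run (3,4) capped by W -> flip
Dir SE: opp run (3,5) capped by W -> flip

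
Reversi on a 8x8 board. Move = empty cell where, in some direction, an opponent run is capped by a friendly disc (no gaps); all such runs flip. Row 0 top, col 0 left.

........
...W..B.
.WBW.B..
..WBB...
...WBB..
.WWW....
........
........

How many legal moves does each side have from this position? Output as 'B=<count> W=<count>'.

Answer: B=10 W=6

Derivation:
-- B to move --
(0,2): no bracket -> illegal
(0,3): flips 2 -> legal
(0,4): flips 1 -> legal
(1,0): no bracket -> illegal
(1,1): no bracket -> illegal
(1,2): flips 1 -> legal
(1,4): no bracket -> illegal
(2,0): flips 1 -> legal
(2,4): flips 1 -> legal
(3,0): no bracket -> illegal
(3,1): flips 1 -> legal
(4,0): no bracket -> illegal
(4,1): no bracket -> illegal
(4,2): flips 2 -> legal
(5,0): no bracket -> illegal
(5,4): no bracket -> illegal
(6,0): no bracket -> illegal
(6,1): flips 2 -> legal
(6,2): flips 1 -> legal
(6,3): flips 2 -> legal
(6,4): no bracket -> illegal
B mobility = 10
-- W to move --
(0,5): no bracket -> illegal
(0,6): no bracket -> illegal
(0,7): flips 3 -> legal
(1,1): no bracket -> illegal
(1,2): flips 1 -> legal
(1,4): no bracket -> illegal
(1,5): no bracket -> illegal
(1,7): no bracket -> illegal
(2,4): no bracket -> illegal
(2,6): no bracket -> illegal
(2,7): no bracket -> illegal
(3,1): flips 1 -> legal
(3,5): flips 3 -> legal
(3,6): no bracket -> illegal
(4,2): no bracket -> illegal
(4,6): flips 2 -> legal
(5,4): no bracket -> illegal
(5,5): no bracket -> illegal
(5,6): flips 2 -> legal
W mobility = 6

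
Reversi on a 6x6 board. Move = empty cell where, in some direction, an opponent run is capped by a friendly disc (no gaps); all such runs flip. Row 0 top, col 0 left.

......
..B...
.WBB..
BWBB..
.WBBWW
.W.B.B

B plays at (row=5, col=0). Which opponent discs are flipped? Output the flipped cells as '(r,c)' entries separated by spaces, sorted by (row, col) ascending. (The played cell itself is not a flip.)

Dir NW: edge -> no flip
Dir N: first cell '.' (not opp) -> no flip
Dir NE: opp run (4,1) capped by B -> flip
Dir W: edge -> no flip
Dir E: opp run (5,1), next='.' -> no flip
Dir SW: edge -> no flip
Dir S: edge -> no flip
Dir SE: edge -> no flip

Answer: (4,1)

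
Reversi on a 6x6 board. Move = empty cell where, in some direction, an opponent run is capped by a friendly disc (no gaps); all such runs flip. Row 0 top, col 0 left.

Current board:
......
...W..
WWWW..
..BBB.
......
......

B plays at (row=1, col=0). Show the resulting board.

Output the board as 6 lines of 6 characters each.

Place B at (1,0); scan 8 dirs for brackets.
Dir NW: edge -> no flip
Dir N: first cell '.' (not opp) -> no flip
Dir NE: first cell '.' (not opp) -> no flip
Dir W: edge -> no flip
Dir E: first cell '.' (not opp) -> no flip
Dir SW: edge -> no flip
Dir S: opp run (2,0), next='.' -> no flip
Dir SE: opp run (2,1) capped by B -> flip
All flips: (2,1)

Answer: ......
B..W..
WBWW..
..BBB.
......
......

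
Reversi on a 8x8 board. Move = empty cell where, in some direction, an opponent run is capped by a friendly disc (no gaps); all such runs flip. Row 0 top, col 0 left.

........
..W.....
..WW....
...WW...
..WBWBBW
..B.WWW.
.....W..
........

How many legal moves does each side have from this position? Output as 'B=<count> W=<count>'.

Answer: B=11 W=7

Derivation:
-- B to move --
(0,1): flips 3 -> legal
(0,2): no bracket -> illegal
(0,3): no bracket -> illegal
(1,1): no bracket -> illegal
(1,3): flips 2 -> legal
(1,4): no bracket -> illegal
(2,1): no bracket -> illegal
(2,4): no bracket -> illegal
(2,5): flips 1 -> legal
(3,1): no bracket -> illegal
(3,2): flips 1 -> legal
(3,5): no bracket -> illegal
(3,6): no bracket -> illegal
(3,7): no bracket -> illegal
(4,1): flips 1 -> legal
(5,1): no bracket -> illegal
(5,3): no bracket -> illegal
(5,7): no bracket -> illegal
(6,3): flips 1 -> legal
(6,4): flips 1 -> legal
(6,6): flips 1 -> legal
(6,7): flips 1 -> legal
(7,4): no bracket -> illegal
(7,5): flips 2 -> legal
(7,6): flips 2 -> legal
B mobility = 11
-- W to move --
(3,2): flips 1 -> legal
(3,5): flips 1 -> legal
(3,6): flips 2 -> legal
(3,7): flips 1 -> legal
(4,1): no bracket -> illegal
(5,1): no bracket -> illegal
(5,3): flips 1 -> legal
(5,7): no bracket -> illegal
(6,1): flips 2 -> legal
(6,2): flips 1 -> legal
(6,3): no bracket -> illegal
W mobility = 7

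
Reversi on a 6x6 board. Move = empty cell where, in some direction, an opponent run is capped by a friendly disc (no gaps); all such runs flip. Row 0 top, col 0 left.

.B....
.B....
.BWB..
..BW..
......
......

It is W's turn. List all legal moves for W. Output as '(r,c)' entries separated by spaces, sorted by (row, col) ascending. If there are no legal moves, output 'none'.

Answer: (0,0) (1,3) (2,0) (2,4) (3,1) (4,2)

Derivation:
(0,0): flips 1 -> legal
(0,2): no bracket -> illegal
(1,0): no bracket -> illegal
(1,2): no bracket -> illegal
(1,3): flips 1 -> legal
(1,4): no bracket -> illegal
(2,0): flips 1 -> legal
(2,4): flips 1 -> legal
(3,0): no bracket -> illegal
(3,1): flips 1 -> legal
(3,4): no bracket -> illegal
(4,1): no bracket -> illegal
(4,2): flips 1 -> legal
(4,3): no bracket -> illegal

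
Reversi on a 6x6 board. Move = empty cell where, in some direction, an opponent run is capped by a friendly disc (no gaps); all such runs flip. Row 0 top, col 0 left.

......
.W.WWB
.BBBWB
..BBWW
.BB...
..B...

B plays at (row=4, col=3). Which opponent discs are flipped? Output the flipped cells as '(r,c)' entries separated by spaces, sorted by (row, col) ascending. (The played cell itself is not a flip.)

Answer: (3,4)

Derivation:
Dir NW: first cell 'B' (not opp) -> no flip
Dir N: first cell 'B' (not opp) -> no flip
Dir NE: opp run (3,4) capped by B -> flip
Dir W: first cell 'B' (not opp) -> no flip
Dir E: first cell '.' (not opp) -> no flip
Dir SW: first cell 'B' (not opp) -> no flip
Dir S: first cell '.' (not opp) -> no flip
Dir SE: first cell '.' (not opp) -> no flip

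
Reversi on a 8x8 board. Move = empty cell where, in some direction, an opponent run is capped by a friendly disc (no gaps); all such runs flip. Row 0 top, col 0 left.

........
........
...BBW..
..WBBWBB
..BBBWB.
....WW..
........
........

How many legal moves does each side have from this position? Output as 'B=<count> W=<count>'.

Answer: B=12 W=10

Derivation:
-- B to move --
(1,4): flips 1 -> legal
(1,5): no bracket -> illegal
(1,6): flips 1 -> legal
(2,1): flips 1 -> legal
(2,2): flips 1 -> legal
(2,6): flips 2 -> legal
(3,1): flips 1 -> legal
(4,1): flips 1 -> legal
(5,3): no bracket -> illegal
(5,6): flips 1 -> legal
(6,3): flips 2 -> legal
(6,4): flips 2 -> legal
(6,5): flips 1 -> legal
(6,6): flips 1 -> legal
B mobility = 12
-- W to move --
(1,2): flips 2 -> legal
(1,3): flips 1 -> legal
(1,4): flips 4 -> legal
(1,5): no bracket -> illegal
(2,2): flips 4 -> legal
(2,6): no bracket -> illegal
(2,7): flips 1 -> legal
(3,1): no bracket -> illegal
(4,1): flips 3 -> legal
(4,7): flips 2 -> legal
(5,1): no bracket -> illegal
(5,2): flips 3 -> legal
(5,3): flips 1 -> legal
(5,6): no bracket -> illegal
(5,7): flips 1 -> legal
W mobility = 10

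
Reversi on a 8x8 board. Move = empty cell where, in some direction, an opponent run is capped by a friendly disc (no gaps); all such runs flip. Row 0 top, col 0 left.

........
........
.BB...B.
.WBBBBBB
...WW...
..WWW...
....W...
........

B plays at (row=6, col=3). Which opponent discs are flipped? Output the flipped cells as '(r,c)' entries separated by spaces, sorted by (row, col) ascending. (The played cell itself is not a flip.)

Answer: (4,3) (5,3)

Derivation:
Dir NW: opp run (5,2), next='.' -> no flip
Dir N: opp run (5,3) (4,3) capped by B -> flip
Dir NE: opp run (5,4), next='.' -> no flip
Dir W: first cell '.' (not opp) -> no flip
Dir E: opp run (6,4), next='.' -> no flip
Dir SW: first cell '.' (not opp) -> no flip
Dir S: first cell '.' (not opp) -> no flip
Dir SE: first cell '.' (not opp) -> no flip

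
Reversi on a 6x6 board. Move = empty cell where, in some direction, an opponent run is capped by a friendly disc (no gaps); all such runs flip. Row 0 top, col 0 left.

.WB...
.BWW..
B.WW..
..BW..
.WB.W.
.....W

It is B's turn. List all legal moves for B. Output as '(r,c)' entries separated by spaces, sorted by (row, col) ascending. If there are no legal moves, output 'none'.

Answer: (0,0) (1,4) (2,4) (3,4) (4,0) (5,0)

Derivation:
(0,0): flips 1 -> legal
(0,3): no bracket -> illegal
(0,4): no bracket -> illegal
(1,0): no bracket -> illegal
(1,4): flips 3 -> legal
(2,1): no bracket -> illegal
(2,4): flips 2 -> legal
(3,0): no bracket -> illegal
(3,1): no bracket -> illegal
(3,4): flips 1 -> legal
(3,5): no bracket -> illegal
(4,0): flips 1 -> legal
(4,3): no bracket -> illegal
(4,5): no bracket -> illegal
(5,0): flips 1 -> legal
(5,1): no bracket -> illegal
(5,2): no bracket -> illegal
(5,3): no bracket -> illegal
(5,4): no bracket -> illegal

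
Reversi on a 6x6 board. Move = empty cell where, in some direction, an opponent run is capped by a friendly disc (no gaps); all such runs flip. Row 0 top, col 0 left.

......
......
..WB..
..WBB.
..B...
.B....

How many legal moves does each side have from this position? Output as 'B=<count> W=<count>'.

Answer: B=5 W=5

Derivation:
-- B to move --
(1,1): flips 1 -> legal
(1,2): flips 2 -> legal
(1,3): no bracket -> illegal
(2,1): flips 1 -> legal
(3,1): flips 1 -> legal
(4,1): flips 1 -> legal
(4,3): no bracket -> illegal
B mobility = 5
-- W to move --
(1,2): no bracket -> illegal
(1,3): no bracket -> illegal
(1,4): flips 1 -> legal
(2,4): flips 1 -> legal
(2,5): no bracket -> illegal
(3,1): no bracket -> illegal
(3,5): flips 2 -> legal
(4,0): no bracket -> illegal
(4,1): no bracket -> illegal
(4,3): no bracket -> illegal
(4,4): flips 1 -> legal
(4,5): no bracket -> illegal
(5,0): no bracket -> illegal
(5,2): flips 1 -> legal
(5,3): no bracket -> illegal
W mobility = 5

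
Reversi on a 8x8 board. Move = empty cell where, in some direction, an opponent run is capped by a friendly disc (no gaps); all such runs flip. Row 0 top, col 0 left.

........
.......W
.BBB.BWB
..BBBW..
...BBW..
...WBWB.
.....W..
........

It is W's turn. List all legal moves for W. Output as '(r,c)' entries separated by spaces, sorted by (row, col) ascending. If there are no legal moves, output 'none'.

Answer: (1,0) (1,1) (1,2) (1,3) (1,5) (2,4) (3,1) (3,7) (4,2) (4,7) (5,7) (6,3) (6,7)

Derivation:
(1,0): flips 4 -> legal
(1,1): flips 3 -> legal
(1,2): flips 2 -> legal
(1,3): flips 3 -> legal
(1,4): no bracket -> illegal
(1,5): flips 1 -> legal
(1,6): no bracket -> illegal
(2,0): no bracket -> illegal
(2,4): flips 1 -> legal
(3,0): no bracket -> illegal
(3,1): flips 3 -> legal
(3,6): no bracket -> illegal
(3,7): flips 1 -> legal
(4,1): no bracket -> illegal
(4,2): flips 2 -> legal
(4,6): no bracket -> illegal
(4,7): flips 1 -> legal
(5,2): no bracket -> illegal
(5,7): flips 1 -> legal
(6,3): flips 1 -> legal
(6,4): no bracket -> illegal
(6,6): no bracket -> illegal
(6,7): flips 1 -> legal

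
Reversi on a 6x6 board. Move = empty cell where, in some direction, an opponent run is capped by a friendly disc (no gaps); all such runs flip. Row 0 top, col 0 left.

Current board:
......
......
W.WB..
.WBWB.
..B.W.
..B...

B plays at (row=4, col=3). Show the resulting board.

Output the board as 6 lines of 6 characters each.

Place B at (4,3); scan 8 dirs for brackets.
Dir NW: first cell 'B' (not opp) -> no flip
Dir N: opp run (3,3) capped by B -> flip
Dir NE: first cell 'B' (not opp) -> no flip
Dir W: first cell 'B' (not opp) -> no flip
Dir E: opp run (4,4), next='.' -> no flip
Dir SW: first cell 'B' (not opp) -> no flip
Dir S: first cell '.' (not opp) -> no flip
Dir SE: first cell '.' (not opp) -> no flip
All flips: (3,3)

Answer: ......
......
W.WB..
.WBBB.
..BBW.
..B...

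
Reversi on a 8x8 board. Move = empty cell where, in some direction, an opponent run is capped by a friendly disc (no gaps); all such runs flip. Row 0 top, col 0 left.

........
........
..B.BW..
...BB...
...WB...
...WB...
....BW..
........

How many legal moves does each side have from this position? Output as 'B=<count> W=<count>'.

Answer: B=9 W=6

Derivation:
-- B to move --
(1,4): no bracket -> illegal
(1,5): no bracket -> illegal
(1,6): flips 1 -> legal
(2,6): flips 1 -> legal
(3,2): flips 1 -> legal
(3,5): no bracket -> illegal
(3,6): no bracket -> illegal
(4,2): flips 2 -> legal
(5,2): flips 2 -> legal
(5,5): no bracket -> illegal
(5,6): no bracket -> illegal
(6,2): flips 1 -> legal
(6,3): flips 2 -> legal
(6,6): flips 1 -> legal
(7,4): no bracket -> illegal
(7,5): no bracket -> illegal
(7,6): flips 1 -> legal
B mobility = 9
-- W to move --
(1,1): no bracket -> illegal
(1,2): no bracket -> illegal
(1,3): no bracket -> illegal
(1,4): no bracket -> illegal
(1,5): no bracket -> illegal
(2,1): no bracket -> illegal
(2,3): flips 2 -> legal
(3,1): no bracket -> illegal
(3,2): no bracket -> illegal
(3,5): flips 1 -> legal
(4,2): no bracket -> illegal
(4,5): flips 1 -> legal
(5,5): flips 1 -> legal
(6,3): flips 1 -> legal
(7,3): no bracket -> illegal
(7,4): no bracket -> illegal
(7,5): flips 1 -> legal
W mobility = 6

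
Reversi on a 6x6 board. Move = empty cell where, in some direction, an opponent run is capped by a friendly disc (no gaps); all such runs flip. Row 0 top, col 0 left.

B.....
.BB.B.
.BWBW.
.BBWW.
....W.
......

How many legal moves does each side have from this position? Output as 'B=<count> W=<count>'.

Answer: B=7 W=8

Derivation:
-- B to move --
(1,3): flips 1 -> legal
(1,5): no bracket -> illegal
(2,5): flips 1 -> legal
(3,5): flips 2 -> legal
(4,2): no bracket -> illegal
(4,3): flips 1 -> legal
(4,5): flips 1 -> legal
(5,3): no bracket -> illegal
(5,4): flips 3 -> legal
(5,5): flips 3 -> legal
B mobility = 7
-- W to move --
(0,1): flips 2 -> legal
(0,2): flips 1 -> legal
(0,3): no bracket -> illegal
(0,4): flips 1 -> legal
(0,5): no bracket -> illegal
(1,0): no bracket -> illegal
(1,3): flips 1 -> legal
(1,5): no bracket -> illegal
(2,0): flips 1 -> legal
(2,5): no bracket -> illegal
(3,0): flips 2 -> legal
(4,0): flips 1 -> legal
(4,1): no bracket -> illegal
(4,2): flips 1 -> legal
(4,3): no bracket -> illegal
W mobility = 8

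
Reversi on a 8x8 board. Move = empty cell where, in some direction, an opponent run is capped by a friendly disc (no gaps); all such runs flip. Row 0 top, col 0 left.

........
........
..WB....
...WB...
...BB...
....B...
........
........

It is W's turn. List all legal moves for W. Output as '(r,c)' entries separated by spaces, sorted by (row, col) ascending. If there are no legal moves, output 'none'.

(1,2): no bracket -> illegal
(1,3): flips 1 -> legal
(1,4): no bracket -> illegal
(2,4): flips 1 -> legal
(2,5): no bracket -> illegal
(3,2): no bracket -> illegal
(3,5): flips 1 -> legal
(4,2): no bracket -> illegal
(4,5): no bracket -> illegal
(5,2): no bracket -> illegal
(5,3): flips 1 -> legal
(5,5): flips 1 -> legal
(6,3): no bracket -> illegal
(6,4): no bracket -> illegal
(6,5): no bracket -> illegal

Answer: (1,3) (2,4) (3,5) (5,3) (5,5)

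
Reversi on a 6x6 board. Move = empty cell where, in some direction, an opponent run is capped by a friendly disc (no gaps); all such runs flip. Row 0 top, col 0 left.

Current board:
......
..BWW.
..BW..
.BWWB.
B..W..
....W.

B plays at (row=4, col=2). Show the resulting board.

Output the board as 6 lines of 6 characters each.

Answer: ......
..BWW.
..BW..
.BBWB.
B.BW..
....W.

Derivation:
Place B at (4,2); scan 8 dirs for brackets.
Dir NW: first cell 'B' (not opp) -> no flip
Dir N: opp run (3,2) capped by B -> flip
Dir NE: opp run (3,3), next='.' -> no flip
Dir W: first cell '.' (not opp) -> no flip
Dir E: opp run (4,3), next='.' -> no flip
Dir SW: first cell '.' (not opp) -> no flip
Dir S: first cell '.' (not opp) -> no flip
Dir SE: first cell '.' (not opp) -> no flip
All flips: (3,2)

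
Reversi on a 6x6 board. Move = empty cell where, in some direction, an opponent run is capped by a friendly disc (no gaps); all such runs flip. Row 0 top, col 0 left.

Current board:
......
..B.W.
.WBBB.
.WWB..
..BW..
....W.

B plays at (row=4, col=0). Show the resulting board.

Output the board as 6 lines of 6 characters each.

Answer: ......
..B.W.
.WBBB.
.BWB..
B.BW..
....W.

Derivation:
Place B at (4,0); scan 8 dirs for brackets.
Dir NW: edge -> no flip
Dir N: first cell '.' (not opp) -> no flip
Dir NE: opp run (3,1) capped by B -> flip
Dir W: edge -> no flip
Dir E: first cell '.' (not opp) -> no flip
Dir SW: edge -> no flip
Dir S: first cell '.' (not opp) -> no flip
Dir SE: first cell '.' (not opp) -> no flip
All flips: (3,1)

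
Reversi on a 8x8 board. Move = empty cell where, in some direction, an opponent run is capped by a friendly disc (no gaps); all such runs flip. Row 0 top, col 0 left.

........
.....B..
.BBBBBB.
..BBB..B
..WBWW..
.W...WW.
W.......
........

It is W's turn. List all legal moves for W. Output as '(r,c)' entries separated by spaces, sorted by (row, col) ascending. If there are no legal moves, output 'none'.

(0,4): no bracket -> illegal
(0,5): no bracket -> illegal
(0,6): flips 3 -> legal
(1,0): no bracket -> illegal
(1,1): flips 2 -> legal
(1,2): flips 4 -> legal
(1,3): no bracket -> illegal
(1,4): flips 2 -> legal
(1,6): no bracket -> illegal
(1,7): no bracket -> illegal
(2,0): no bracket -> illegal
(2,7): no bracket -> illegal
(3,0): no bracket -> illegal
(3,1): no bracket -> illegal
(3,5): no bracket -> illegal
(3,6): no bracket -> illegal
(4,1): no bracket -> illegal
(4,6): no bracket -> illegal
(4,7): no bracket -> illegal
(5,2): no bracket -> illegal
(5,3): no bracket -> illegal
(5,4): no bracket -> illegal

Answer: (0,6) (1,1) (1,2) (1,4)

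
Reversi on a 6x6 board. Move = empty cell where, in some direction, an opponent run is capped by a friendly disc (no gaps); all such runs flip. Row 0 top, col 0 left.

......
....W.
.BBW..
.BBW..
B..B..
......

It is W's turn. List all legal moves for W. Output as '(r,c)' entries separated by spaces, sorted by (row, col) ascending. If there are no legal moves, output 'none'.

(1,0): no bracket -> illegal
(1,1): flips 1 -> legal
(1,2): no bracket -> illegal
(1,3): no bracket -> illegal
(2,0): flips 2 -> legal
(3,0): flips 2 -> legal
(3,4): no bracket -> illegal
(4,1): flips 1 -> legal
(4,2): no bracket -> illegal
(4,4): no bracket -> illegal
(5,0): no bracket -> illegal
(5,1): no bracket -> illegal
(5,2): no bracket -> illegal
(5,3): flips 1 -> legal
(5,4): no bracket -> illegal

Answer: (1,1) (2,0) (3,0) (4,1) (5,3)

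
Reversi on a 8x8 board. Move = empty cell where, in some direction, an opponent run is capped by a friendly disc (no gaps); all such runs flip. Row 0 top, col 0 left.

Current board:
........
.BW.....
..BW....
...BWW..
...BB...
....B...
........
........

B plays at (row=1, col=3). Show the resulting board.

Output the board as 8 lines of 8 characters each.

Place B at (1,3); scan 8 dirs for brackets.
Dir NW: first cell '.' (not opp) -> no flip
Dir N: first cell '.' (not opp) -> no flip
Dir NE: first cell '.' (not opp) -> no flip
Dir W: opp run (1,2) capped by B -> flip
Dir E: first cell '.' (not opp) -> no flip
Dir SW: first cell 'B' (not opp) -> no flip
Dir S: opp run (2,3) capped by B -> flip
Dir SE: first cell '.' (not opp) -> no flip
All flips: (1,2) (2,3)

Answer: ........
.BBB....
..BB....
...BWW..
...BB...
....B...
........
........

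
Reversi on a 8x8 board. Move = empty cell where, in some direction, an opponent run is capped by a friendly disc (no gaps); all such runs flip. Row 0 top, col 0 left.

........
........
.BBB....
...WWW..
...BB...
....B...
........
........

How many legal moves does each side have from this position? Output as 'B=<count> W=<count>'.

-- B to move --
(2,4): flips 1 -> legal
(2,5): flips 1 -> legal
(2,6): flips 1 -> legal
(3,2): no bracket -> illegal
(3,6): no bracket -> illegal
(4,2): no bracket -> illegal
(4,5): flips 1 -> legal
(4,6): no bracket -> illegal
B mobility = 4
-- W to move --
(1,0): no bracket -> illegal
(1,1): flips 1 -> legal
(1,2): flips 1 -> legal
(1,3): flips 1 -> legal
(1,4): no bracket -> illegal
(2,0): no bracket -> illegal
(2,4): no bracket -> illegal
(3,0): no bracket -> illegal
(3,1): no bracket -> illegal
(3,2): no bracket -> illegal
(4,2): no bracket -> illegal
(4,5): no bracket -> illegal
(5,2): flips 1 -> legal
(5,3): flips 2 -> legal
(5,5): flips 1 -> legal
(6,3): no bracket -> illegal
(6,4): flips 2 -> legal
(6,5): no bracket -> illegal
W mobility = 7

Answer: B=4 W=7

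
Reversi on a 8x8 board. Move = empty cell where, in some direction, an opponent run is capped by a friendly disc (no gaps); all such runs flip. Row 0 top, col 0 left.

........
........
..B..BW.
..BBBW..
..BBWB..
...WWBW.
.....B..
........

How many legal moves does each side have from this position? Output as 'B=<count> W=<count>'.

Answer: B=8 W=13

Derivation:
-- B to move --
(1,5): no bracket -> illegal
(1,6): no bracket -> illegal
(1,7): no bracket -> illegal
(2,4): no bracket -> illegal
(2,7): flips 1 -> legal
(3,6): flips 1 -> legal
(3,7): no bracket -> illegal
(4,6): no bracket -> illegal
(4,7): flips 1 -> legal
(5,2): flips 2 -> legal
(5,7): flips 1 -> legal
(6,2): no bracket -> illegal
(6,3): flips 2 -> legal
(6,4): flips 3 -> legal
(6,6): no bracket -> illegal
(6,7): flips 1 -> legal
B mobility = 8
-- W to move --
(1,1): flips 2 -> legal
(1,2): no bracket -> illegal
(1,3): no bracket -> illegal
(1,4): no bracket -> illegal
(1,5): flips 1 -> legal
(1,6): no bracket -> illegal
(2,1): flips 2 -> legal
(2,3): flips 4 -> legal
(2,4): flips 2 -> legal
(3,1): flips 4 -> legal
(3,6): flips 1 -> legal
(4,1): flips 2 -> legal
(4,6): flips 1 -> legal
(5,1): no bracket -> illegal
(5,2): no bracket -> illegal
(6,4): no bracket -> illegal
(6,6): flips 1 -> legal
(7,4): flips 1 -> legal
(7,5): flips 3 -> legal
(7,6): flips 1 -> legal
W mobility = 13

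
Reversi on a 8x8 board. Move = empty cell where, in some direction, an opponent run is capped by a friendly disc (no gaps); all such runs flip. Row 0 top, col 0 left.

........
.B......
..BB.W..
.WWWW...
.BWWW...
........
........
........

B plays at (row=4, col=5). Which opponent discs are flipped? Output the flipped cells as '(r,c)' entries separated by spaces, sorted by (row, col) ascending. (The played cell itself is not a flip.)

Answer: (3,4) (4,2) (4,3) (4,4)

Derivation:
Dir NW: opp run (3,4) capped by B -> flip
Dir N: first cell '.' (not opp) -> no flip
Dir NE: first cell '.' (not opp) -> no flip
Dir W: opp run (4,4) (4,3) (4,2) capped by B -> flip
Dir E: first cell '.' (not opp) -> no flip
Dir SW: first cell '.' (not opp) -> no flip
Dir S: first cell '.' (not opp) -> no flip
Dir SE: first cell '.' (not opp) -> no flip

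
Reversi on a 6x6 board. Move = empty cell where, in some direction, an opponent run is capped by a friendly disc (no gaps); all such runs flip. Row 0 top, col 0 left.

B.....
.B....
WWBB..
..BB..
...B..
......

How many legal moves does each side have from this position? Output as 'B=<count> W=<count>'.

Answer: B=2 W=4

Derivation:
-- B to move --
(1,0): flips 1 -> legal
(1,2): no bracket -> illegal
(3,0): no bracket -> illegal
(3,1): flips 1 -> legal
B mobility = 2
-- W to move --
(0,1): flips 1 -> legal
(0,2): flips 1 -> legal
(1,0): no bracket -> illegal
(1,2): no bracket -> illegal
(1,3): no bracket -> illegal
(1,4): no bracket -> illegal
(2,4): flips 2 -> legal
(3,1): no bracket -> illegal
(3,4): no bracket -> illegal
(4,1): no bracket -> illegal
(4,2): no bracket -> illegal
(4,4): no bracket -> illegal
(5,2): no bracket -> illegal
(5,3): no bracket -> illegal
(5,4): flips 2 -> legal
W mobility = 4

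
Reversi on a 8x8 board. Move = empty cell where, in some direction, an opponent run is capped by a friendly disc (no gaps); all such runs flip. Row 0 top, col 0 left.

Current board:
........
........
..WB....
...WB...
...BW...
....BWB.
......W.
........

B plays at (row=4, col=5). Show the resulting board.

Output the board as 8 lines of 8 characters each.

Answer: ........
........
..WB....
...WB...
...BBB..
....BWB.
......W.
........

Derivation:
Place B at (4,5); scan 8 dirs for brackets.
Dir NW: first cell 'B' (not opp) -> no flip
Dir N: first cell '.' (not opp) -> no flip
Dir NE: first cell '.' (not opp) -> no flip
Dir W: opp run (4,4) capped by B -> flip
Dir E: first cell '.' (not opp) -> no flip
Dir SW: first cell 'B' (not opp) -> no flip
Dir S: opp run (5,5), next='.' -> no flip
Dir SE: first cell 'B' (not opp) -> no flip
All flips: (4,4)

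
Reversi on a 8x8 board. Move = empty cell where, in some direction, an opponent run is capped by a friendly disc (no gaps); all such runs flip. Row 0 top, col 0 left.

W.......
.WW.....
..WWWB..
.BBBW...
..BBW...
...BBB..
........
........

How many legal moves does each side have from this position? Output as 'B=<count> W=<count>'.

-- B to move --
(0,1): no bracket -> illegal
(0,2): flips 2 -> legal
(0,3): no bracket -> illegal
(1,0): no bracket -> illegal
(1,3): flips 2 -> legal
(1,4): flips 4 -> legal
(1,5): flips 1 -> legal
(2,0): no bracket -> illegal
(2,1): flips 3 -> legal
(3,5): flips 2 -> legal
(4,5): flips 1 -> legal
B mobility = 7
-- W to move --
(1,4): no bracket -> illegal
(1,5): no bracket -> illegal
(1,6): flips 1 -> legal
(2,0): no bracket -> illegal
(2,1): no bracket -> illegal
(2,6): flips 1 -> legal
(3,0): flips 3 -> legal
(3,5): no bracket -> illegal
(3,6): no bracket -> illegal
(4,0): flips 1 -> legal
(4,1): flips 3 -> legal
(4,5): no bracket -> illegal
(4,6): no bracket -> illegal
(5,1): flips 2 -> legal
(5,2): flips 3 -> legal
(5,6): no bracket -> illegal
(6,2): flips 1 -> legal
(6,3): flips 3 -> legal
(6,4): flips 1 -> legal
(6,5): no bracket -> illegal
(6,6): flips 1 -> legal
W mobility = 11

Answer: B=7 W=11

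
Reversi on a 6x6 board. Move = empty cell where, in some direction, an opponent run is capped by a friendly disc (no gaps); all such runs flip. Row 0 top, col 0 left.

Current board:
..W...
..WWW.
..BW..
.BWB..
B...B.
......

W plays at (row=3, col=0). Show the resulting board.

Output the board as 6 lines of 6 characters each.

Place W at (3,0); scan 8 dirs for brackets.
Dir NW: edge -> no flip
Dir N: first cell '.' (not opp) -> no flip
Dir NE: first cell '.' (not opp) -> no flip
Dir W: edge -> no flip
Dir E: opp run (3,1) capped by W -> flip
Dir SW: edge -> no flip
Dir S: opp run (4,0), next='.' -> no flip
Dir SE: first cell '.' (not opp) -> no flip
All flips: (3,1)

Answer: ..W...
..WWW.
..BW..
WWWB..
B...B.
......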